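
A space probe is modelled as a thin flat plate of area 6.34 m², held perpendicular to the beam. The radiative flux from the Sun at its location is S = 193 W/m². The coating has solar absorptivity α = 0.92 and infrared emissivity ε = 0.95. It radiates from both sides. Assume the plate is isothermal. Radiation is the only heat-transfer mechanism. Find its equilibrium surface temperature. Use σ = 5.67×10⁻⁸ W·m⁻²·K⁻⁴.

At equilibrium, absorbed power = emitted power.
Absorbing cross-section = A = 6.340 m²; emitting surface = 2A = 12.68 m² (ratio 2).
αS·A_cross = εσ·A_surf·T⁴  ⇒  T⁴ = αS/(ε·2σ).
T⁴ = 0.920·193/(0.95·2·5.67×10⁻⁸) = 1.648×10⁹ K⁴.
T = (1.648×10⁹)^(1/4).

T ≈ 201 K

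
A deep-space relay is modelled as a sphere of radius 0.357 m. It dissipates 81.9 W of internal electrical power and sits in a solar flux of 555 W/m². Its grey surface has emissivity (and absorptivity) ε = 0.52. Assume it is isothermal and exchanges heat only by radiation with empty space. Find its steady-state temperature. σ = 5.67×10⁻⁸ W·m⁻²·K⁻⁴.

At steady state, absorbed solar power + internal power = radiated power.
Absorbed: α·S·A_cross = 0.52·555·0.4004 = 115.6 W (cross-section πr²).
Total input = 115.6 + 81.9 = 197.5 W.
Radiated: εσ·A_surf·T⁴ with A_surf = 4πr² = 1.602 m².
T⁴ = 197.5/(0.52·5.67×10⁻⁸·1.602) = 4.181×10⁹ K⁴.

T ≈ 254 K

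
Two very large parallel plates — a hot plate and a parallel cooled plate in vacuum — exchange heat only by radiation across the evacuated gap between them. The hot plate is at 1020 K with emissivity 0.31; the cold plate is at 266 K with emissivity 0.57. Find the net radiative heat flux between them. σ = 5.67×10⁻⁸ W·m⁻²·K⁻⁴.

q ≈ 15300 W/m²

For two infinite grey parallel plates, q = σ(T₁⁴ − T₂⁴)/(1/ε₁ + 1/ε₂ − 1).
T₁⁴ − T₂⁴ = 1.082×10¹² − 5.006×10⁹ = 1.077×10¹² K⁴.
1/ε₁ + 1/ε₂ − 1 = 3.226 + 1.754 − 1 = 3.980.
q = 5.67×10⁻⁸ × 1.077×10¹² / 3.980.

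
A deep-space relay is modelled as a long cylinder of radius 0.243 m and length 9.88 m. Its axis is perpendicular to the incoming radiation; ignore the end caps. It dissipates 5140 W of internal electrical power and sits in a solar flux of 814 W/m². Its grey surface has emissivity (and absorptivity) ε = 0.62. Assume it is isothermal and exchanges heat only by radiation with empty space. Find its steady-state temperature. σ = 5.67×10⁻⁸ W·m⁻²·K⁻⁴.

T ≈ 346 K

At steady state, absorbed solar power + internal power = radiated power.
Absorbed: α·S·A_cross = 0.62·814·4.802 = 2423 W (cross-section 2rL).
Total input = 2423 + 5140 = 7563 W.
Radiated: εσ·A_surf·T⁴ with A_surf = 2πrL = 15.08 m².
T⁴ = 7563/(0.62·5.67×10⁻⁸·15.08) = 1.426×10¹⁰ K⁴.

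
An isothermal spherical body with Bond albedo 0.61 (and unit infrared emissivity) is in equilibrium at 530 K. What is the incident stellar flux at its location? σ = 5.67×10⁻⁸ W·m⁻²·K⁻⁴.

(1−a)S·πr² = σ·4πr²·T⁴ ⇒ S = 4σT⁴/(1−a).
S = 4·5.67×10⁻⁸·7.890×10¹⁰/0.390.

S ≈ 45900 W/m²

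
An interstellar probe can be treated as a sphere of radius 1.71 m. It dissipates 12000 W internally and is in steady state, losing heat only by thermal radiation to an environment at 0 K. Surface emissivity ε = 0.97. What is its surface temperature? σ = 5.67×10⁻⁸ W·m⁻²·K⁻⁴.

Steady state: internal power = radiated power, P = εσA T⁴.
Radiating area A = 4πr² = 36.75 m².
T⁴ = P/(εσA) = 12000/(0.97·5.67×10⁻⁸·36.75) = 5.938×10⁹ K⁴.
T = (5.938×10⁹)^(1/4).

T ≈ 278 K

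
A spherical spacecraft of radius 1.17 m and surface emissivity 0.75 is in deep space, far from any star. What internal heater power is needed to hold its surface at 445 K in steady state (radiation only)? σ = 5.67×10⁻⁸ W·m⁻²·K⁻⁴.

P = εσ·4πr²·T⁴.
4πr² = 17.20 m²; T⁴ = 3.921×10¹⁰ K⁴.
P = 0.75·5.67×10⁻⁸·17.20·3.921×10¹⁰.

P ≈ 28700 W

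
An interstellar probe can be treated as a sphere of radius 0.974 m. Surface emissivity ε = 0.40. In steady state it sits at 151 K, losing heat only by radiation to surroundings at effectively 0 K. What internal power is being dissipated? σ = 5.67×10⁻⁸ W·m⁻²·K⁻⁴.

P ≈ 141 W

Steady state: P = εσA T⁴.
A = 4πr² = 11.92 m²; T⁴ = (151)⁴ = 5.199×10⁸ K⁴.
P = 0.40 × 5.67×10⁻⁸ × 11.92 × 5.199×10⁸.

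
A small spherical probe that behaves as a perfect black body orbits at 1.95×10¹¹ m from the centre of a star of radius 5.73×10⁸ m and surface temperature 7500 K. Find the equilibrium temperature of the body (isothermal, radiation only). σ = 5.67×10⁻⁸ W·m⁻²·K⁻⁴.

The star's surface emits σT_*⁴; at distance d the flux is S = σT_*⁴(R_*/d)².
S = 5.67×10⁻⁸·(7500)⁴·(5.73×10⁸/1.95×10¹¹)² = 1549 W/m².
For an isothermal sphere T⁴ = (1−a)S/(4σ) = 6.830×10⁹ K⁴.

T ≈ 287 K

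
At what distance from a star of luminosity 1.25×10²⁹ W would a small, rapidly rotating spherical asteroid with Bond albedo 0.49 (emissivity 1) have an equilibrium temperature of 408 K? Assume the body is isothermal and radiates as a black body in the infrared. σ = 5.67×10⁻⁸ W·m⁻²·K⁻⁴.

For an isothermal black-emitting sphere, (1−a)S·πr² = σ·4πr²·T⁴ ⇒ S = 4σT⁴/(1−a).
S = 4·5.67×10⁻⁸·(408)⁴/0.510 = 12320 W/m².
Flux falls as S = L/(4πd²), so d = √(L/(4πS)) = √(1.25×10²⁹/(4π·12320)).

d ≈ 8.98×10¹¹ m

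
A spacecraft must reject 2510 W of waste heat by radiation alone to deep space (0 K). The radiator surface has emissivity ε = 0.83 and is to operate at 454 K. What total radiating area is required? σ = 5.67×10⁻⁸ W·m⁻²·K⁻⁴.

P = εσA T⁴ ⇒ A = P/(εσT⁴).
T⁴ = 4.248×10¹⁰ K⁴.
A = 2510/(0.83 × 5.67×10⁻⁸ × 4.248×10¹⁰).

A ≈ 1.26 m²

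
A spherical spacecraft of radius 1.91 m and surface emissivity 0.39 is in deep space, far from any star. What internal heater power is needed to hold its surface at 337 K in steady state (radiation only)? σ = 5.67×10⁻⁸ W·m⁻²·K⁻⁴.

P ≈ 13100 W

P = εσ·4πr²·T⁴.
4πr² = 45.84 m²; T⁴ = 1.290×10¹⁰ K⁴.
P = 0.39·5.67×10⁻⁸·45.84·1.290×10¹⁰.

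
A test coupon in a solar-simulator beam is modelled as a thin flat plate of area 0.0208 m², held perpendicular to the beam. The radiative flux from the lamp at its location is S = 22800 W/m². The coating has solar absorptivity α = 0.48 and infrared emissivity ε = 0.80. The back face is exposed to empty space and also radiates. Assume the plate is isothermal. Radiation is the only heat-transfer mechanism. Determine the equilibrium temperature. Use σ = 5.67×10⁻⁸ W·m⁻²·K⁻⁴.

At equilibrium, absorbed power = emitted power.
Absorbing cross-section = A = 0.02080 m²; emitting surface = 2A = 0.04160 m² (ratio 2).
αS·A_cross = εσ·A_surf·T⁴  ⇒  T⁴ = αS/(ε·2σ).
T⁴ = 0.480·22800/(0.80·2·5.67×10⁻⁸) = 1.206×10¹¹ K⁴.
T = (1.206×10¹¹)^(1/4).

T ≈ 589 K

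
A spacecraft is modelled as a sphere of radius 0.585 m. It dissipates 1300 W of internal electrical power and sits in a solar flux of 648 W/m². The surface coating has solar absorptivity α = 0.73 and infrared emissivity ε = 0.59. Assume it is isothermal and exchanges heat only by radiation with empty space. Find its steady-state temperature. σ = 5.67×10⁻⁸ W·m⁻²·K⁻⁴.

T ≈ 335 K

At steady state, absorbed solar power + internal power = radiated power.
Absorbed: α·S·A_cross = 0.73·648·1.075 = 508.6 W (cross-section πr²).
Total input = 508.6 + 1300 = 1809 W.
Radiated: εσ·A_surf·T⁴ with A_surf = 4πr² = 4.301 m².
T⁴ = 1809/(0.59·5.67×10⁻⁸·4.301) = 1.257×10¹⁰ K⁴.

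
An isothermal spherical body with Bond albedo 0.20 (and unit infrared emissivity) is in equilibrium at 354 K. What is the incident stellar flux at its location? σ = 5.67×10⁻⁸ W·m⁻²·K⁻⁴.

(1−a)S·πr² = σ·4πr²·T⁴ ⇒ S = 4σT⁴/(1−a).
S = 4·5.67×10⁻⁸·1.570×10¹⁰/0.800.

S ≈ 4450 W/m²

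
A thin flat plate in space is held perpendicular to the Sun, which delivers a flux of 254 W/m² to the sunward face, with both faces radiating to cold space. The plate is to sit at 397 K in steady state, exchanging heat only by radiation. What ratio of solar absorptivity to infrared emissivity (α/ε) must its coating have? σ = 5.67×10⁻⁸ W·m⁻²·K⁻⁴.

Balance: αS·A = εσ·2A·T⁴ ⇒ α/ε = 2σT⁴/S.
α/ε = 2·5.67×10⁻⁸·(397)⁴/254 = 2·5.67×10⁻⁸·2.484×10¹⁰/254.

α/ε ≈ 11.1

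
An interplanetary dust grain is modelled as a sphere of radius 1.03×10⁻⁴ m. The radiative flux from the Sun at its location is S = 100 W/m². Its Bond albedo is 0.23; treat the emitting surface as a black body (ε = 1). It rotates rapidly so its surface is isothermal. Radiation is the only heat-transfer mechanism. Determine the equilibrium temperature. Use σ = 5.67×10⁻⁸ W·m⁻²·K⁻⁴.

T ≈ 136 K

At equilibrium, absorbed power = emitted power.
Absorbing cross-section = πr² = 3.333×10⁻⁸ m²; emitting surface = 4πr² = 1.333×10⁻⁷ m² (ratio 4).
(1−a)S·A_cross = εσ·A_surf·T⁴  ⇒  T⁴ = (1−a)S/(4σ).
T⁴ = 0.770·100/(4·5.67×10⁻⁸) = 3.395×10⁸ K⁴.
T = (3.395×10⁸)^(1/4).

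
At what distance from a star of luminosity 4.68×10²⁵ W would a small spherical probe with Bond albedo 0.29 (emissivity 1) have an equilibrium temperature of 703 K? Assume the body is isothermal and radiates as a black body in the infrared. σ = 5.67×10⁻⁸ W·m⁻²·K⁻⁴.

For an isothermal black-emitting sphere, (1−a)S·πr² = σ·4πr²·T⁴ ⇒ S = 4σT⁴/(1−a).
S = 4·5.67×10⁻⁸·(703)⁴/0.710 = 78020 W/m².
Flux falls as S = L/(4πd²), so d = √(L/(4πS)) = √(4.68×10²⁵/(4π·78020)).

d ≈ 6.91×10⁹ m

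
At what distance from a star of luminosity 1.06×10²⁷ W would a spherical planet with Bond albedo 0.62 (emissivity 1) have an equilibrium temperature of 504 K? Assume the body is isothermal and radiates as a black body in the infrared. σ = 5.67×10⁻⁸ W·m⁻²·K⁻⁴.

For an isothermal black-emitting sphere, (1−a)S·πr² = σ·4πr²·T⁴ ⇒ S = 4σT⁴/(1−a).
S = 4·5.67×10⁻⁸·(504)⁴/0.380 = 38510 W/m².
Flux falls as S = L/(4πd²), so d = √(L/(4πS)) = √(1.06×10²⁷/(4π·38510)).

d ≈ 4.68×10¹⁰ m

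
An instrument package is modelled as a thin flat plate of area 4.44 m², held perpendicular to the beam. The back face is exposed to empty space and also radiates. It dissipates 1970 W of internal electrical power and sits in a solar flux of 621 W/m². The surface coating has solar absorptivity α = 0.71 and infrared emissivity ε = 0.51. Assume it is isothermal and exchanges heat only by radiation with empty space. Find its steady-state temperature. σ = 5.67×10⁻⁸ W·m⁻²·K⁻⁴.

T ≈ 352 K

At steady state, absorbed solar power + internal power = radiated power.
Absorbed: α·S·A_cross = 0.71·621·4.440 = 1958 W (cross-section A).
Total input = 1958 + 1970 = 3928 W.
Radiated: εσ·A_surf·T⁴ with A_surf = 2A = 8.880 m².
T⁴ = 3928/(0.51·5.67×10⁻⁸·8.880) = 1.530×10¹⁰ K⁴.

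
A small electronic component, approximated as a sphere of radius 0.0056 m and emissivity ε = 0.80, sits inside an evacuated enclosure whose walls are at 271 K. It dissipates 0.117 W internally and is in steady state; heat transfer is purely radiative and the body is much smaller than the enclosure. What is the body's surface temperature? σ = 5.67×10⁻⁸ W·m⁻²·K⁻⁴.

For a small grey body in a large enclosure, net radiated power = εσA(T⁴ − T_w⁴).
Steady state: P = εσA(T⁴ − T_w⁴) with A = 4πr² = 3.941×10⁻⁴ m².
T⁴ = P/(εσA) + T_w⁴ = 0.117/(0.80·5.67×10⁻⁸·3.941×10⁻⁴) + (271)⁴
    = 6.545×10⁹ + 5.394×10⁹ = 1.194×10¹⁰ K⁴.

T ≈ 331 K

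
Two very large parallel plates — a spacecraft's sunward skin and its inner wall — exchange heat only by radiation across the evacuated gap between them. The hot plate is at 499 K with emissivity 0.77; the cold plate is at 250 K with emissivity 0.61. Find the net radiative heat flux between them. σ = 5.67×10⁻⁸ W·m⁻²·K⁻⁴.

For two infinite grey parallel plates, q = σ(T₁⁴ − T₂⁴)/(1/ε₁ + 1/ε₂ − 1).
T₁⁴ − T₂⁴ = 6.200×10¹⁰ − 3.906×10⁹ = 5.810×10¹⁰ K⁴.
1/ε₁ + 1/ε₂ − 1 = 1.299 + 1.639 − 1 = 1.938.
q = 5.67×10⁻⁸ × 5.810×10¹⁰ / 1.938.

q ≈ 1700 W/m²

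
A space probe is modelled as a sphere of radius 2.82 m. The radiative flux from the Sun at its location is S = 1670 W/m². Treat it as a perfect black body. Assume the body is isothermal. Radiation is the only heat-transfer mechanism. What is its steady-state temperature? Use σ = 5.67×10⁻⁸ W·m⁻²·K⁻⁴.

At equilibrium, absorbed power = emitted power.
Absorbing cross-section = πr² = 24.98 m²; emitting surface = 4πr² = 99.93 m² (ratio 4).
S·A_cross = εσ·A_surf·T⁴  ⇒  T⁴ = S/(4σ).
T⁴ = 1.00·1670/(4·5.67×10⁻⁸) = 7.363×10⁹ K⁴.
T = (7.363×10⁹)^(1/4).

T ≈ 293 K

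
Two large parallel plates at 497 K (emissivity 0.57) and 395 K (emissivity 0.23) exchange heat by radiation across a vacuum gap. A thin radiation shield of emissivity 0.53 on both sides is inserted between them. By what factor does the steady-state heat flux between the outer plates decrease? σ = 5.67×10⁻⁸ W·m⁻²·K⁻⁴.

factor ≈ 1.54

Without shield: q₀ = σΔ(T⁴)/(1/ε₁+1/ε₂−1) with denominator 5.102.
With shield the two gaps are in series; the resistances add: (1/ε₁+1/ε_s−1)+(1/ε_s+1/ε₂−1) = 2.641+5.235 = 7.876.
Heat-flux ratio q₀/q = 7.876/5.102.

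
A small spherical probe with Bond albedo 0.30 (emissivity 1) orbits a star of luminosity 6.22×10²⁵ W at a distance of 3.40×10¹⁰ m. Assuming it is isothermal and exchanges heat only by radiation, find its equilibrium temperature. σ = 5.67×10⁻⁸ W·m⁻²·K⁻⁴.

First find the stellar flux at distance d: S = L/(4πd²) = 6.22×10²⁵/(4π·(3.40×10¹⁰)²) = 4282 W/m².
For an isothermal sphere, absorbed (1−a)S·πr² = emitted σ·4πr²·T⁴, so T⁴ = (1−a)S/(4σ).
T⁴ = 0.700·4282/(4·5.67×10⁻⁸) = 1.322×10¹⁰ K⁴.

T ≈ 339 K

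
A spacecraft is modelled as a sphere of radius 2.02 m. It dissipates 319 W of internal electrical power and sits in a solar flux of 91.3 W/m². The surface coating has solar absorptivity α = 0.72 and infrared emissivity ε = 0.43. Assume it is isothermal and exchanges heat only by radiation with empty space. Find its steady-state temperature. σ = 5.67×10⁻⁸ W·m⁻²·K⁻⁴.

T ≈ 175 K

At steady state, absorbed solar power + internal power = radiated power.
Absorbed: α·S·A_cross = 0.72·91.3·12.82 = 842.7 W (cross-section πr²).
Total input = 842.7 + 319 = 1162 W.
Radiated: εσ·A_surf·T⁴ with A_surf = 4πr² = 51.28 m².
T⁴ = 1162/(0.43·5.67×10⁻⁸·51.28) = 9.292×10⁸ K⁴.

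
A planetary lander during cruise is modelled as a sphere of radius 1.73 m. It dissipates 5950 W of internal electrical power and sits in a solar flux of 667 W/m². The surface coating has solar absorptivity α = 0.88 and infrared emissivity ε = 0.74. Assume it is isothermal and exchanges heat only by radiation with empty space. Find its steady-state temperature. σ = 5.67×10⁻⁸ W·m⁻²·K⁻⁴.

T ≈ 292 K

At steady state, absorbed solar power + internal power = radiated power.
Absorbed: α·S·A_cross = 0.88·667·9.402 = 5519 W (cross-section πr²).
Total input = 5519 + 5950 = 11470 W.
Radiated: εσ·A_surf·T⁴ with A_surf = 4πr² = 37.61 m².
T⁴ = 11470/(0.74·5.67×10⁻⁸·37.61) = 7.268×10⁹ K⁴.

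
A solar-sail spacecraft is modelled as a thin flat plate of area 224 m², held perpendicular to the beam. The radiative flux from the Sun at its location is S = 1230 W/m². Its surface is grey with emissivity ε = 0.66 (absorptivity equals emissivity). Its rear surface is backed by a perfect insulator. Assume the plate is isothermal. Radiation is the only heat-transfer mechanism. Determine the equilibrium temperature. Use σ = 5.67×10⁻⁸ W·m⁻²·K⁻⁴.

T ≈ 384 K

At equilibrium, absorbed power = emitted power.
Absorbing cross-section = A = 224.0 m²; emitting surface = A = 224.0 m² (ratio 1).
εS·A_cross = εσ·A_surf·T⁴  ⇒  T⁴ = S/(1σ)   (ε cancels).
T⁴ = 1230/(1·5.67×10⁻⁸) = 2.169×10¹⁰ K⁴.
T = (2.169×10¹⁰)^(1/4).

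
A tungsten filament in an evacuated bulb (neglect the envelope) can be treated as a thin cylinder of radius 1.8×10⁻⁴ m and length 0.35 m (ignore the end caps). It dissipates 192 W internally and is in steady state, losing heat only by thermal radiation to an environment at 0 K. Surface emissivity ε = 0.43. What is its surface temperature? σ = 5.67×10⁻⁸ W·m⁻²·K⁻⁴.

T ≈ 2110 K

Steady state: internal power = radiated power, P = εσA T⁴.
Radiating area A = 2πrL = 3.958×10⁻⁴ m².
T⁴ = P/(εσA) = 192/(0.43·5.67×10⁻⁸·3.958×10⁻⁴) = 1.989×10¹³ K⁴.
T = (1.989×10¹³)^(1/4).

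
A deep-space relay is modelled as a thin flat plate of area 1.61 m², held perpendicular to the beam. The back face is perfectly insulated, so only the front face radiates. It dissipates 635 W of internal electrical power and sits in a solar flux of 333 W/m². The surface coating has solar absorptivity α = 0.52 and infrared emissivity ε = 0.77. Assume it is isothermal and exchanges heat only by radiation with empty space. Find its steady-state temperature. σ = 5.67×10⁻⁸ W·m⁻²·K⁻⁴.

At steady state, absorbed solar power + internal power = radiated power.
Absorbed: α·S·A_cross = 0.52·333·1.610 = 278.8 W (cross-section A).
Total input = 278.8 + 635 = 913.8 W.
Radiated: εσ·A_surf·T⁴ with A_surf = A = 1.610 m².
T⁴ = 913.8/(0.77·5.67×10⁻⁸·1.610) = 1.300×10¹⁰ K⁴.

T ≈ 338 K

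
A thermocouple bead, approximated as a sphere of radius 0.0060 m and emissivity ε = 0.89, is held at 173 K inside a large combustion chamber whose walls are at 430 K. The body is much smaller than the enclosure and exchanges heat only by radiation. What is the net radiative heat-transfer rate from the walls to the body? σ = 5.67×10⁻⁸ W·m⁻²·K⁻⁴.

For a small grey body in a large enclosure: P_net = εσA(T_body⁴ − T_wall⁴).
A = 4πr² = 4.524×10⁻⁴ m²; T_body⁴ − T_wall⁴ = 8.957×10⁸ − 3.419×10¹⁰ = -3.329×10¹⁰ K⁴.
|P_net| = 0.89·5.67×10⁻⁸·4.524×10⁻⁴·3.329×10¹⁰.

P_net ≈ 0.760 W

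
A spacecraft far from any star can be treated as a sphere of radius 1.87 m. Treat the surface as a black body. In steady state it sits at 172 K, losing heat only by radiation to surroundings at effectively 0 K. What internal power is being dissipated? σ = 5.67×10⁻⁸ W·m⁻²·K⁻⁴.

P ≈ 2180 W

Steady state: P = εσA T⁴.
A = 4πr² = 43.94 m²; T⁴ = (172)⁴ = 8.752×10⁸ K⁴.
P = 1.0 × 5.67×10⁻⁸ × 43.94 × 8.752×10⁸.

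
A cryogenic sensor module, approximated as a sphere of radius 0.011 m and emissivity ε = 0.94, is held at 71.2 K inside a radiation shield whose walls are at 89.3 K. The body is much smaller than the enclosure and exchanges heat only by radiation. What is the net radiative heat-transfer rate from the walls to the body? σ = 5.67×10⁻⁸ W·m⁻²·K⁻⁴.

P_net ≈ 0.00307 W

For a small grey body in a large enclosure: P_net = εσA(T_body⁴ − T_wall⁴).
A = 4πr² = 0.001521 m²; T_body⁴ − T_wall⁴ = 2.570×10⁷ − 6.359×10⁷ = -3.789×10⁷ K⁴.
|P_net| = 0.94·5.67×10⁻⁸·0.001521·3.789×10⁷.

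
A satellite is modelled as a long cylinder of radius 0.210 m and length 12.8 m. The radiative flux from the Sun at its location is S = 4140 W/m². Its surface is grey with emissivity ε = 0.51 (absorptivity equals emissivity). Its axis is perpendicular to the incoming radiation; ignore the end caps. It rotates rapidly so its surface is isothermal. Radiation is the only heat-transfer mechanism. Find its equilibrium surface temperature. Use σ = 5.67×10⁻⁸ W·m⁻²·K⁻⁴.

T ≈ 390 K

At equilibrium, absorbed power = emitted power.
Absorbing cross-section = 2rL = 5.376 m²; emitting surface = 2πrL = 16.89 m² (ratio π).
εS·A_cross = εσ·A_surf·T⁴  ⇒  T⁴ = S/(πσ)   (ε cancels).
T⁴ = 4140/(π·5.67×10⁻⁸) = 2.324×10¹⁰ K⁴.
T = (2.324×10¹⁰)^(1/4).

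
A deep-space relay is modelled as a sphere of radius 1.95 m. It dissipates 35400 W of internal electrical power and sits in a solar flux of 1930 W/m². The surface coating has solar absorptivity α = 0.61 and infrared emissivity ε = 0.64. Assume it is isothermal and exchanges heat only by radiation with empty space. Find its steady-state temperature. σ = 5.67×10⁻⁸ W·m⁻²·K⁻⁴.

T ≈ 411 K

At steady state, absorbed solar power + internal power = radiated power.
Absorbed: α·S·A_cross = 0.61·1930·11.95 = 14060 W (cross-section πr²).
Total input = 14060 + 35400 = 49460 W.
Radiated: εσ·A_surf·T⁴ with A_surf = 4πr² = 47.78 m².
T⁴ = 49460/(0.64·5.67×10⁻⁸·47.78) = 2.853×10¹⁰ K⁴.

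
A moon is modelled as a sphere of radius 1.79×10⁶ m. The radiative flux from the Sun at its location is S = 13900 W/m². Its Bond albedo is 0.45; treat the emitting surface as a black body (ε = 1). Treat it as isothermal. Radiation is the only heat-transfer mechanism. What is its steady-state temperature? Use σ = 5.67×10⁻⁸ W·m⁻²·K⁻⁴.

T ≈ 428 K

At equilibrium, absorbed power = emitted power.
Absorbing cross-section = πr² = 1.007×10¹³ m²; emitting surface = 4πr² = 4.026×10¹³ m² (ratio 4).
(1−a)S·A_cross = εσ·A_surf·T⁴  ⇒  T⁴ = (1−a)S/(4σ).
T⁴ = 0.550·13900/(4·5.67×10⁻⁸) = 3.371×10¹⁰ K⁴.
T = (3.371×10¹⁰)^(1/4).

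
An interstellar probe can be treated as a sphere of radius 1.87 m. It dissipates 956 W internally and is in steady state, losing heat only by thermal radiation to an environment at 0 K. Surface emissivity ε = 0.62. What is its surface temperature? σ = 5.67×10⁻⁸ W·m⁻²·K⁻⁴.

T ≈ 158 K

Steady state: internal power = radiated power, P = εσA T⁴.
Radiating area A = 4πr² = 43.94 m².
T⁴ = P/(εσA) = 956/(0.62·5.67×10⁻⁸·43.94) = 6.189×10⁸ K⁴.
T = (6.189×10⁸)^(1/4).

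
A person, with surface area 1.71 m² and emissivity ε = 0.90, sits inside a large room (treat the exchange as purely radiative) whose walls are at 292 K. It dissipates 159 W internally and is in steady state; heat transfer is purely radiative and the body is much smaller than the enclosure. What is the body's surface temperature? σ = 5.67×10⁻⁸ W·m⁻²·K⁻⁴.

T ≈ 309 K

For a small grey body in a large enclosure, net radiated power = εσA(T⁴ − T_w⁴).
Steady state: P = εσA(T⁴ − T_w⁴) with A = 1.71 m².
T⁴ = P/(εσA) + T_w⁴ = 159/(0.90·5.67×10⁻⁸·1.710) + (292)⁴
    = 1.822×10⁹ + 7.270×10⁹ = 9.092×10⁹ K⁴.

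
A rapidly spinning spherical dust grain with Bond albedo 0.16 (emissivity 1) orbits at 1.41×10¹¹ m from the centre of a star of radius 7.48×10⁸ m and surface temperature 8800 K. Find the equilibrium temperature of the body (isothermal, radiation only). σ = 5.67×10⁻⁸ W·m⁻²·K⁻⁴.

T ≈ 434 K

The star's surface emits σT_*⁴; at distance d the flux is S = σT_*⁴(R_*/d)².
S = 5.67×10⁻⁸·(8800)⁴·(7.48×10⁸/1.41×10¹¹)² = 9569 W/m².
For an isothermal sphere T⁴ = (1−a)S/(4σ) = 3.544×10¹⁰ K⁴.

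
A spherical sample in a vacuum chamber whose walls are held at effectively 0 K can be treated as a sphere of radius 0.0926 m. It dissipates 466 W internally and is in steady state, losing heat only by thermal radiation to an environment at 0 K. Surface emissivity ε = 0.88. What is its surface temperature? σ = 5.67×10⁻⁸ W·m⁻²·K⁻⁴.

Steady state: internal power = radiated power, P = εσA T⁴.
Radiating area A = 4πr² = 0.1078 m².
T⁴ = P/(εσA) = 466/(0.88·5.67×10⁻⁸·0.1078) = 8.667×10¹⁰ K⁴.
T = (8.667×10¹⁰)^(1/4).

T ≈ 543 K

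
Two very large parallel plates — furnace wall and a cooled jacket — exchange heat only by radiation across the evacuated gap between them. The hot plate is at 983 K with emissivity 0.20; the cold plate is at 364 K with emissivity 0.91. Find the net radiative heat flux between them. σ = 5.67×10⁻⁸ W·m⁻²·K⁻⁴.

q ≈ 10200 W/m²

For two infinite grey parallel plates, q = σ(T₁⁴ − T₂⁴)/(1/ε₁ + 1/ε₂ − 1).
T₁⁴ − T₂⁴ = 9.337×10¹¹ − 1.756×10¹⁰ = 9.162×10¹¹ K⁴.
1/ε₁ + 1/ε₂ − 1 = 5.000 + 1.099 − 1 = 5.099.
q = 5.67×10⁻⁸ × 9.162×10¹¹ / 5.099.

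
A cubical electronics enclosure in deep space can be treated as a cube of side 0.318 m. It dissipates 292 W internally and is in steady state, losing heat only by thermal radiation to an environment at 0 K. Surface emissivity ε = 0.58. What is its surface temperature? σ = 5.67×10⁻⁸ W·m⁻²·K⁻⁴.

T ≈ 348 K

Steady state: internal power = radiated power, P = εσA T⁴.
Radiating area A = 6L² = 0.6067 m².
T⁴ = P/(εσA) = 292/(0.58·5.67×10⁻⁸·0.6067) = 1.463×10¹⁰ K⁴.
T = (1.463×10¹⁰)^(1/4).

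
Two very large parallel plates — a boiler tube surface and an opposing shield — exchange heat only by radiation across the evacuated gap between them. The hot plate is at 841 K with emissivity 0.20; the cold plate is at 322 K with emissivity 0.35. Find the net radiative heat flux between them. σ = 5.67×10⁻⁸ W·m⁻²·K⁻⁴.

For two infinite grey parallel plates, q = σ(T₁⁴ − T₂⁴)/(1/ε₁ + 1/ε₂ − 1).
T₁⁴ − T₂⁴ = 5.002×10¹¹ − 1.075×10¹⁰ = 4.895×10¹¹ K⁴.
1/ε₁ + 1/ε₂ − 1 = 5.000 + 2.857 − 1 = 6.857.
q = 5.67×10⁻⁸ × 4.895×10¹¹ / 6.857.

q ≈ 4050 W/m²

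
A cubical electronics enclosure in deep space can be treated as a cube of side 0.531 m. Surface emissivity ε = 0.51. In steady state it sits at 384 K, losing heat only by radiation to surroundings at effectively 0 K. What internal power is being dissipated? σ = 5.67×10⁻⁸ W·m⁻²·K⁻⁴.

P ≈ 1060 W

Steady state: P = εσA T⁴.
A = 6L² = 1.692 m²; T⁴ = (384)⁴ = 2.174×10¹⁰ K⁴.
P = 0.51 × 5.67×10⁻⁸ × 1.692 × 2.174×10¹⁰.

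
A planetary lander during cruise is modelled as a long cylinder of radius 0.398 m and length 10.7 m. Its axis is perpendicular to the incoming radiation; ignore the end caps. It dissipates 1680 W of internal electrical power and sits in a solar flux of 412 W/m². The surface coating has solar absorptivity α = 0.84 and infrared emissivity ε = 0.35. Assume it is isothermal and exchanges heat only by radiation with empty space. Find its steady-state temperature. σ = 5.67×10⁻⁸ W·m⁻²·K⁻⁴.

T ≈ 306 K

At steady state, absorbed solar power + internal power = radiated power.
Absorbed: α·S·A_cross = 0.84·412·8.517 = 2948 W (cross-section 2rL).
Total input = 2948 + 1680 = 4628 W.
Radiated: εσ·A_surf·T⁴ with A_surf = 2πrL = 26.76 m².
T⁴ = 4628/(0.35·5.67×10⁻⁸·26.76) = 8.715×10⁹ K⁴.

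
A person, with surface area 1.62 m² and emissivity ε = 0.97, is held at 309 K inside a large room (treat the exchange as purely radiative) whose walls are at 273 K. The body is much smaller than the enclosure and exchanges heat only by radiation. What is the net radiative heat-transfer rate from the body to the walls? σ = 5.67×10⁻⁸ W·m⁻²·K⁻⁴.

For a small grey body in a large enclosure: P_net = εσA(T_body⁴ − T_wall⁴).
A = 1.62 m²; T_body⁴ − T_wall⁴ = 9.117×10⁹ − 5.555×10⁹ = 3.562×10⁹ K⁴.
|P_net| = 0.97·5.67×10⁻⁸·1.620·3.562×10⁹.

P_net ≈ 317 W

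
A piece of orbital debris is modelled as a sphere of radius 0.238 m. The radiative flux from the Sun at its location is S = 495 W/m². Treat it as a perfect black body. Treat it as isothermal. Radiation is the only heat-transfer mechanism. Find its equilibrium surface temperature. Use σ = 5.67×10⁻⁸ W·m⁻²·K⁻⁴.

At equilibrium, absorbed power = emitted power.
Absorbing cross-section = πr² = 0.1780 m²; emitting surface = 4πr² = 0.7118 m² (ratio 4).
S·A_cross = εσ·A_surf·T⁴  ⇒  T⁴ = S/(4σ).
T⁴ = 1.00·495/(4·5.67×10⁻⁸) = 2.183×10⁹ K⁴.
T = (2.183×10⁹)^(1/4).

T ≈ 216 K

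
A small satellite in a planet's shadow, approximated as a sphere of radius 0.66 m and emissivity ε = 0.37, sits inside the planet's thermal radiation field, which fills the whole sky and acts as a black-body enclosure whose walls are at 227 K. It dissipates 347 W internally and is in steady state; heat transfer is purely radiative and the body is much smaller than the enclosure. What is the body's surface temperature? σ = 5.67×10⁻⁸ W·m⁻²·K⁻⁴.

For a small grey body in a large enclosure, net radiated power = εσA(T⁴ − T_w⁴).
Steady state: P = εσA(T⁴ − T_w⁴) with A = 4πr² = 5.474 m².
T⁴ = P/(εσA) + T_w⁴ = 347/(0.37·5.67×10⁻⁸·5.474) + (227)⁴
    = 3.022×10⁹ + 2.655×10⁹ = 5.677×10⁹ K⁴.

T ≈ 274 K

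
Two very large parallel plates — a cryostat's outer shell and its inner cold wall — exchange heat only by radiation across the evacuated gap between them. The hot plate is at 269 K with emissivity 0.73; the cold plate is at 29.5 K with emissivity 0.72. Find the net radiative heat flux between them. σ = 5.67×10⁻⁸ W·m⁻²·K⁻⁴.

q ≈ 169 W/m²

For two infinite grey parallel plates, q = σ(T₁⁴ − T₂⁴)/(1/ε₁ + 1/ε₂ − 1).
T₁⁴ − T₂⁴ = 5.236×10⁹ − 7.573×10⁵ = 5.235×10⁹ K⁴.
1/ε₁ + 1/ε₂ − 1 = 1.370 + 1.389 − 1 = 1.759.
q = 5.67×10⁻⁸ × 5.235×10⁹ / 1.759.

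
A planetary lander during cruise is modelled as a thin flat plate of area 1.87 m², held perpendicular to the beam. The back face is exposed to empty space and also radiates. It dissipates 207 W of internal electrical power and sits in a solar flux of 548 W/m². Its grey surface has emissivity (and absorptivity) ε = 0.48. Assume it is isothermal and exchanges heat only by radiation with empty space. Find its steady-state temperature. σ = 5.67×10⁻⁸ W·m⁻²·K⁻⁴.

T ≈ 288 K

At steady state, absorbed solar power + internal power = radiated power.
Absorbed: α·S·A_cross = 0.48·548·1.870 = 491.9 W (cross-section A).
Total input = 491.9 + 207 = 698.9 W.
Radiated: εσ·A_surf·T⁴ with A_surf = 2A = 3.740 m².
T⁴ = 698.9/(0.48·5.67×10⁻⁸·3.740) = 6.866×10⁹ K⁴.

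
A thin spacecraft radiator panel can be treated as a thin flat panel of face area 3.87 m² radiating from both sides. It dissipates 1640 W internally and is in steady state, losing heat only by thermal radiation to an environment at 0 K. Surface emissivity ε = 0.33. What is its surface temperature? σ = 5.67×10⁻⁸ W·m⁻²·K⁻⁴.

Steady state: internal power = radiated power, P = εσA T⁴.
Radiating area A = 2·3.87 = 7.740 m².
T⁴ = P/(εσA) = 1640/(0.33·5.67×10⁻⁸·7.740) = 1.132×10¹⁰ K⁴.
T = (1.132×10¹⁰)^(1/4).

T ≈ 326 K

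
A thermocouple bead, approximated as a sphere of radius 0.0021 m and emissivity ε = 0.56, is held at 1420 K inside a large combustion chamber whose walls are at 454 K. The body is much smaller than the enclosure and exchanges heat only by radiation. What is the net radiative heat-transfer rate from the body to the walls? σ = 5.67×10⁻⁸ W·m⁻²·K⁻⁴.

P_net ≈ 7.08 W

For a small grey body in a large enclosure: P_net = εσA(T_body⁴ − T_wall⁴).
A = 4πr² = 5.542×10⁻⁵ m²; T_body⁴ − T_wall⁴ = 4.066×10¹² − 4.248×10¹⁰ = 4.023×10¹² K⁴.
|P_net| = 0.56·5.67×10⁻⁸·5.542×10⁻⁵·4.023×10¹².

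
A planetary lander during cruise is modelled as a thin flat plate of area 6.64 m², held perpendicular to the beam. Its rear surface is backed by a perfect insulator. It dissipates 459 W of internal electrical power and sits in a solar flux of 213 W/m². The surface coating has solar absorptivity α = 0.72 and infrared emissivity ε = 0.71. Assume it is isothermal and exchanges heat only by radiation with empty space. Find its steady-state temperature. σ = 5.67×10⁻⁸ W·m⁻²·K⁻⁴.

At steady state, absorbed solar power + internal power = radiated power.
Absorbed: α·S·A_cross = 0.72·213·6.640 = 1018 W (cross-section A).
Total input = 1018 + 459 = 1477 W.
Radiated: εσ·A_surf·T⁴ with A_surf = A = 6.640 m².
T⁴ = 1477/(0.71·5.67×10⁻⁸·6.640) = 5.527×10⁹ K⁴.

T ≈ 273 K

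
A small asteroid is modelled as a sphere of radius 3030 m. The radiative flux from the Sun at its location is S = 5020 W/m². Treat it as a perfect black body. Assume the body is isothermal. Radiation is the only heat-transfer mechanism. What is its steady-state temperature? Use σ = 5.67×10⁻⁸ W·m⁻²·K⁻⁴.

T ≈ 386 K

At equilibrium, absorbed power = emitted power.
Absorbing cross-section = πr² = 2.884×10⁷ m²; emitting surface = 4πr² = 1.154×10⁸ m² (ratio 4).
S·A_cross = εσ·A_surf·T⁴  ⇒  T⁴ = S/(4σ).
T⁴ = 1.00·5020/(4·5.67×10⁻⁸) = 2.213×10¹⁰ K⁴.
T = (2.213×10¹⁰)^(1/4).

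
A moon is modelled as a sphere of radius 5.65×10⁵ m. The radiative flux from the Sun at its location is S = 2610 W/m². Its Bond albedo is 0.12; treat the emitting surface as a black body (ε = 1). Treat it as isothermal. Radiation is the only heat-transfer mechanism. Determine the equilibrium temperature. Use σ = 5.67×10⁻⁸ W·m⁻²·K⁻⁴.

At equilibrium, absorbed power = emitted power.
Absorbing cross-section = πr² = 1.003×10¹² m²; emitting surface = 4πr² = 4.011×10¹² m² (ratio 4).
(1−a)S·A_cross = εσ·A_surf·T⁴  ⇒  T⁴ = (1−a)S/(4σ).
T⁴ = 0.880·2610/(4·5.67×10⁻⁸) = 1.013×10¹⁰ K⁴.
T = (1.013×10¹⁰)^(1/4).

T ≈ 317 K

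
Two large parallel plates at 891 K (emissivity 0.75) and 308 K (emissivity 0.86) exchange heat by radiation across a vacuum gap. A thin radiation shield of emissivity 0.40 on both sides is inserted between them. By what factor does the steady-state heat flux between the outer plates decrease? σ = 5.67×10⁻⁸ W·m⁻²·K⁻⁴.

factor ≈ 3.67

Without shield: q₀ = σΔ(T⁴)/(1/ε₁+1/ε₂−1) with denominator 1.496.
With shield the two gaps are in series; the resistances add: (1/ε₁+1/ε_s−1)+(1/ε_s+1/ε₂−1) = 2.833+2.663 = 5.496.
Heat-flux ratio q₀/q = 5.496/1.496.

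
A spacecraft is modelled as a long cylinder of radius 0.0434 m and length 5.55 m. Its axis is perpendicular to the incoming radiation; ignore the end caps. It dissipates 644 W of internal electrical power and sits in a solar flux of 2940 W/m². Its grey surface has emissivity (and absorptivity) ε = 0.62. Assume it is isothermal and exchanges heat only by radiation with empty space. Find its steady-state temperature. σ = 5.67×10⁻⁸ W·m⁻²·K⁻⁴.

At steady state, absorbed solar power + internal power = radiated power.
Absorbed: α·S·A_cross = 0.62·2940·0.4817 = 878.1 W (cross-section 2rL).
Total input = 878.1 + 644 = 1522 W.
Radiated: εσ·A_surf·T⁴ with A_surf = 2πrL = 1.513 m².
T⁴ = 1522/(0.62·5.67×10⁻⁸·1.513) = 2.861×10¹⁰ K⁴.

T ≈ 411 K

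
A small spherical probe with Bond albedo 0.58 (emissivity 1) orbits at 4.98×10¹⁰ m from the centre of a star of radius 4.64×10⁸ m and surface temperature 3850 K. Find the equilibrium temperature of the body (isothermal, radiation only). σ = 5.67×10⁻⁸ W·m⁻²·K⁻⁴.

T ≈ 212 K

The star's surface emits σT_*⁴; at distance d the flux is S = σT_*⁴(R_*/d)².
S = 5.67×10⁻⁸·(3850)⁴·(4.64×10⁸/4.98×10¹⁰)² = 1081 W/m².
For an isothermal sphere T⁴ = (1−a)S/(4σ) = 2.003×10⁹ K⁴.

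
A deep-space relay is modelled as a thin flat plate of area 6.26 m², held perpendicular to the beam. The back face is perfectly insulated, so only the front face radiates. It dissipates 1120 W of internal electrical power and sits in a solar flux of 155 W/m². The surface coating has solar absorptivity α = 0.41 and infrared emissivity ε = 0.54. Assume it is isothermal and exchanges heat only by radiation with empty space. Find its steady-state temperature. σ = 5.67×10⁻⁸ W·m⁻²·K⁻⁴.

T ≈ 298 K

At steady state, absorbed solar power + internal power = radiated power.
Absorbed: α·S·A_cross = 0.41·155·6.260 = 397.8 W (cross-section A).
Total input = 397.8 + 1120 = 1518 W.
Radiated: εσ·A_surf·T⁴ with A_surf = A = 6.260 m².
T⁴ = 1518/(0.54·5.67×10⁻⁸·6.260) = 7.919×10⁹ K⁴.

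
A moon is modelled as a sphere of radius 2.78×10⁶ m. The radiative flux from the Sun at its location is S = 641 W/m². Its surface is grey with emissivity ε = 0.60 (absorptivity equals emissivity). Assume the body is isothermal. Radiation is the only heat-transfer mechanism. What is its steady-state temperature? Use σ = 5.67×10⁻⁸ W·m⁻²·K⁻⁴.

At equilibrium, absorbed power = emitted power.
Absorbing cross-section = πr² = 2.428×10¹³ m²; emitting surface = 4πr² = 9.712×10¹³ m² (ratio 4).
εS·A_cross = εσ·A_surf·T⁴  ⇒  T⁴ = S/(4σ)   (ε cancels).
T⁴ = 641/(4·5.67×10⁻⁸) = 2.826×10⁹ K⁴.
T = (2.826×10⁹)^(1/4).

T ≈ 231 K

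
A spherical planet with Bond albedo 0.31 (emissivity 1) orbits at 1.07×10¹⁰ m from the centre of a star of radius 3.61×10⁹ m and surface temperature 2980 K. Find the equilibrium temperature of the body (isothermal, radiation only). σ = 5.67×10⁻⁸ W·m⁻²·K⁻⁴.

The star's surface emits σT_*⁴; at distance d the flux is S = σT_*⁴(R_*/d)².
S = 5.67×10⁻⁸·(2980)⁴·(3.61×10⁹/1.07×10¹⁰)² = 5.090×10⁵ W/m².
For an isothermal sphere T⁴ = (1−a)S/(4σ) = 1.548×10¹² K⁴.

T ≈ 1120 K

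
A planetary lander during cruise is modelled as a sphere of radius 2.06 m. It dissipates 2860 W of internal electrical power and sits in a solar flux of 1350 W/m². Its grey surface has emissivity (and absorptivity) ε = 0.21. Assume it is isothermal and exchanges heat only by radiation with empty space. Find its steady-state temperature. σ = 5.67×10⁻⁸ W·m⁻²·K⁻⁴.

T ≈ 320 K

At steady state, absorbed solar power + internal power = radiated power.
Absorbed: α·S·A_cross = 0.21·1350·13.33 = 3780 W (cross-section πr²).
Total input = 3780 + 2860 = 6640 W.
Radiated: εσ·A_surf·T⁴ with A_surf = 4πr² = 53.33 m².
T⁴ = 6640/(0.21·5.67×10⁻⁸·53.33) = 1.046×10¹⁰ K⁴.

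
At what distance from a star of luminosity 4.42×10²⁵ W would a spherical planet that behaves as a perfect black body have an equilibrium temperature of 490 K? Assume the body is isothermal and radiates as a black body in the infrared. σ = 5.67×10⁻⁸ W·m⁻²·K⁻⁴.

For an isothermal black-emitting sphere, (1−a)S·πr² = σ·4πr²·T⁴ ⇒ S = 4σT⁴/(1−a).
S = 4·5.67×10⁻⁸·(490)⁴/1.00 = 13070 W/m².
Flux falls as S = L/(4πd²), so d = √(L/(4πS)) = √(4.42×10²⁵/(4π·13070)).

d ≈ 1.64×10¹⁰ m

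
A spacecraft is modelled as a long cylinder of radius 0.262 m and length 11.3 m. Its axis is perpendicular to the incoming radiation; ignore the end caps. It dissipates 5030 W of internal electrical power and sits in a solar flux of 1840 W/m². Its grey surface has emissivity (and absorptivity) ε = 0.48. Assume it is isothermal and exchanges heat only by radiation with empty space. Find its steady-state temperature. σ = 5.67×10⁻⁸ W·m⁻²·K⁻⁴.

T ≈ 377 K

At steady state, absorbed solar power + internal power = radiated power.
Absorbed: α·S·A_cross = 0.48·1840·5.921 = 5230 W (cross-section 2rL).
Total input = 5230 + 5030 = 10260 W.
Radiated: εσ·A_surf·T⁴ with A_surf = 2πrL = 18.60 m².
T⁴ = 10260/(0.48·5.67×10⁻⁸·18.60) = 2.027×10¹⁰ K⁴.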